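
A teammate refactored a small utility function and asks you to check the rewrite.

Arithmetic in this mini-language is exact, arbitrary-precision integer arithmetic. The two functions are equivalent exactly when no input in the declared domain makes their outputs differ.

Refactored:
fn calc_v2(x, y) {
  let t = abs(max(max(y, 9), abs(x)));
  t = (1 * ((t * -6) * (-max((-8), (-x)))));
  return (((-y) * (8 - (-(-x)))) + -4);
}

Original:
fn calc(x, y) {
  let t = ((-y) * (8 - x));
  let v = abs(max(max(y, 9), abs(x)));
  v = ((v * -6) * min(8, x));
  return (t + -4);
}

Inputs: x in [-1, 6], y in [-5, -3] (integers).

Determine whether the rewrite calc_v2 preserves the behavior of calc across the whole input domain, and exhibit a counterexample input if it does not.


Differences: arithmetic usage differs, plus min/max/abs usage differs, plus statement counts differ, plus constant usage differs, plus local variable names differ — yet all 24 inputs agree.
verdict: equivalent


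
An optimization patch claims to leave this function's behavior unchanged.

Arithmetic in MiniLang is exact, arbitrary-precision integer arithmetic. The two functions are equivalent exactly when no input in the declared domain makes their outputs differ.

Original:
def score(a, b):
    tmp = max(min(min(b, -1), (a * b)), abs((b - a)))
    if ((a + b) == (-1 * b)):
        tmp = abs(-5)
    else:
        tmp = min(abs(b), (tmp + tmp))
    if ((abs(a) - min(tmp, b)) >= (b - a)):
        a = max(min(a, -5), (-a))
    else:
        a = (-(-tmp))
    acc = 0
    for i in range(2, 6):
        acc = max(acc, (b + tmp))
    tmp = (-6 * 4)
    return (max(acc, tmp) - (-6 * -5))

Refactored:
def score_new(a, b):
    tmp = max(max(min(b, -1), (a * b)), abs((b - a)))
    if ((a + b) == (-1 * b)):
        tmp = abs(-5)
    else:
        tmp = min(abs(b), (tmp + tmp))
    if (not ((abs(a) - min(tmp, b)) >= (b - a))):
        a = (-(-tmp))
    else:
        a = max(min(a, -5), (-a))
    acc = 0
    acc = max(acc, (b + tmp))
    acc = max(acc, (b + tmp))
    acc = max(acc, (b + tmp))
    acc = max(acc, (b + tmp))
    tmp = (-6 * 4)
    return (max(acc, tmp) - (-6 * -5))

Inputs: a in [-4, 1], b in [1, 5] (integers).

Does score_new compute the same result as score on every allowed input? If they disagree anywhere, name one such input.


Try a=1, b=1.
score: tmp=0, then ((a + b) == (-1 * b)) is false, then tmp=0, then ((abs(a) - min(tmp, b)) >= (b - a)) is true, then a=-1, then acc=0, then (i=2), then acc=1, then (i=3), then acc=1, then (i=4), then acc=1, then (i=5), then acc=1, then tmp=-24, then returns -29
score_new: tmp=1, then ((a + b) == (-1 * b)) is false, then tmp=1, then (not ((abs(a) - min(tmp, b)) >= (b - a))) is false, then a=-1, then acc=0, then acc=2, then acc=2, then acc=2, then acc=2, then tmp=-24, then returns -28
-29 != -28, so the rewrite changes behavior.
verdict: not equivalent; witness: a=1, b=1


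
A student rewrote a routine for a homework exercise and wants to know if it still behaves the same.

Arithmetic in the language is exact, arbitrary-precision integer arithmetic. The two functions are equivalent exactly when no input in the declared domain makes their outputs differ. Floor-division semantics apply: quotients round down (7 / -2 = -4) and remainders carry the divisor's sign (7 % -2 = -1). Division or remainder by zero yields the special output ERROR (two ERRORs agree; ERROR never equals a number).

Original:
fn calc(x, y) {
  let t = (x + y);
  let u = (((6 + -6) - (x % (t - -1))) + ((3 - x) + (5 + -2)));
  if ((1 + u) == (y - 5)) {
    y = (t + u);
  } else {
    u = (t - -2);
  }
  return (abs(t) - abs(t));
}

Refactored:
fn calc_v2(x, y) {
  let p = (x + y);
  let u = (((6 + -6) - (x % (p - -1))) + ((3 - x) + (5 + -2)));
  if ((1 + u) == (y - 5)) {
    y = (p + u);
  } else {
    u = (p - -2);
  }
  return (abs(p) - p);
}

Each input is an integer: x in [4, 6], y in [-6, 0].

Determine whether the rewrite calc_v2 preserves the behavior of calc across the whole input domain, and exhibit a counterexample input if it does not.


Not equivalent: x=4, y=-6 separates them (0 vs 4).
calc: t = -2; u = 2; ((1 + u) == (y - 5)) -> false; u = 0; return 0
calc_v2: p = -2; u = 2; ((1 + u) == (y - 5)) -> false; u = 0; return 4
verdict: not equivalent; witness: x=4, y=-6


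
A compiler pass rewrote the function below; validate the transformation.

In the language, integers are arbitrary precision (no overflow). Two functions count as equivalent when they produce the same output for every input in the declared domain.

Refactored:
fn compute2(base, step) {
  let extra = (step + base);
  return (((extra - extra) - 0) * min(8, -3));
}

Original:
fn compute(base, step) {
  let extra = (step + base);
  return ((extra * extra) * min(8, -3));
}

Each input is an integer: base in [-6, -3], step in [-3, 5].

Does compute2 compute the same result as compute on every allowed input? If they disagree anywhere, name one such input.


These are not equivalent — on base=-6, step=-3 the outputs split (-243 vs 0).
compute: extra becomes -9; next final value -243
compute2: extra becomes -9; next final value 0
verdict: not equivalent; witness: base=-6, step=-3


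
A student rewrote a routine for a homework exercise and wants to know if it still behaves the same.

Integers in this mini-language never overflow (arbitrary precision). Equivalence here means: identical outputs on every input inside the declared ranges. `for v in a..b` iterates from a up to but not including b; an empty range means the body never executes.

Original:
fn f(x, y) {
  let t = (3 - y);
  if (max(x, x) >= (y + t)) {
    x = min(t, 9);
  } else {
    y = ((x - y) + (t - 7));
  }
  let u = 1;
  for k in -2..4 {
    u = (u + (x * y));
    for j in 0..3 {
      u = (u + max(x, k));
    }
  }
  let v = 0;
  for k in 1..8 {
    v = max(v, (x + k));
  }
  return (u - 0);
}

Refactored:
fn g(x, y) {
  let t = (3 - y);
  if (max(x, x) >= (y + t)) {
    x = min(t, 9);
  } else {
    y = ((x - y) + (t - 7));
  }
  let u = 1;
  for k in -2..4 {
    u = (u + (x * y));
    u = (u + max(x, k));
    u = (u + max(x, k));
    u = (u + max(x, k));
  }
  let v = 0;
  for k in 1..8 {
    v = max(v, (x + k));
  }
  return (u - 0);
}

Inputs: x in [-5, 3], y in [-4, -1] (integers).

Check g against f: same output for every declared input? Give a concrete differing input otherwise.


This is a faithful refactor — local variable names differ, and min/max/abs usage differs, and statement counts differ, and arithmetic usage differs, and loop structure differs, but the computed results match everywhere.
Spot check at x=0, y=-1 — f: t = 4; (max(x, x) >= (y + t)) -> false; y = -2; u = 1; [k=-2]; u = 1; [j=0]; u = 1; [j=1]; u = 1; [j=2]; u = 1; [k=-1]; u = 1; [j=0]; u = 1; [j=1]; u = 1; [j=2]; u = 1; [k=0]; u = 1; [j=0]; u = 1; [j=1]; u = 1; [j=2]; u = 1; [k=1]; u = 1; [j=0]; u = 2; [j=1]; u = 3; [j=2]; u = 4; [k=2]; u = 4; [j=0]; u = 6; [j=1]; u = 8; [j=2]; u = 10; [k=3]; u = 10; [j=0]; u = 13; [j=1]; u = 16; [j=2]; u = 19; v = 0; [k=1]; v = 1; [k=2]; v = 2; [k=3]; v = 3; [k=4]; v = 4; [k=5]; v = 5; [k=6]; v = 6; [k=7]; v = 7; return 19. g: t = 4; (max(x, x) >= (y + t)) -> false; y = -2; u = 1; [k=-2]; u = 1; u = 1; u = 1; u = 1; [k=-1]; u = 1; u = 1; u = 1; u = 1; [k=0]; u = 1; u = 1; u = 1; u = 1; [k=1]; u = 1; u = 2; u = 3; u = 4; [k=2]; u = 4; u = 6; u = 8; u = 10; [k=3]; u = 10; u = 13; u = 16; u = 19; v = 0; [k=1]; v = 1; [k=2]; v = 2; [k=3]; v = 3; [k=4]; v = 4; [k=5]; v = 5; [k=6]; v = 6; [k=7]; v = 7; return 19. Both give 19.
Across all 36 domain points the two functions coincide.
verdict: equivalent


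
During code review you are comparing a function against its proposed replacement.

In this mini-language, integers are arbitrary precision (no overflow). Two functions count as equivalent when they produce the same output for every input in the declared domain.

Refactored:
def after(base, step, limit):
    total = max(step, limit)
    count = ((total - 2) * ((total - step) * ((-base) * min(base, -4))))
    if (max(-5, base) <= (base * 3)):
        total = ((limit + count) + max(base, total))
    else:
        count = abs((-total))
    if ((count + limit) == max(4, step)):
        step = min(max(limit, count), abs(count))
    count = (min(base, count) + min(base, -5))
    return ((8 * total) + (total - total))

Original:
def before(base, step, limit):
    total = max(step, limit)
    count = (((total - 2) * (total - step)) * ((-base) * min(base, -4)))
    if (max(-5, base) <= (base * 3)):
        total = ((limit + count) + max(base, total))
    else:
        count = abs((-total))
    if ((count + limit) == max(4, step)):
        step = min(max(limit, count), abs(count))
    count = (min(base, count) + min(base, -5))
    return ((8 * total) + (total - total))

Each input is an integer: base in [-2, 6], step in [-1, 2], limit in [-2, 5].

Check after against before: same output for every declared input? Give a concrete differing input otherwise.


Comparing the listings, the differences include: same computation, different form.
As a probe, take base=3, step=2, limit=4: before runs total=4, then count=48, then (max(-5, base) <= (base * 3)) is true, then total=56, then ((count + limit) == max(4, step)) is false, then count=-2, then returns 448; after runs total=4, then count=48, then (max(-5, base) <= (base * 3)) is true, then total=56, then ((count + limit) == max(4, step)) is false, then count=-2, then returns 448; both end at 448.
Across all 288 domain points the two functions coincide.
verdict: equivalent


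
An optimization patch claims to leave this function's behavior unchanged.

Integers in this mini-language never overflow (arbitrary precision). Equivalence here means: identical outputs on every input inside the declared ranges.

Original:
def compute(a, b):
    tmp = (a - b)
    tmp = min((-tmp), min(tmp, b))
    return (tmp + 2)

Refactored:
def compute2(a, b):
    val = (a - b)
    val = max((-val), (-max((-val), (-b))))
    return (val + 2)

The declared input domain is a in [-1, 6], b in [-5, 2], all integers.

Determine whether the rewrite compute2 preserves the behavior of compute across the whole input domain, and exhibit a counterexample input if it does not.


At a=-1, b=-5: compute gives -3, compute2 gives -2.
verdict: not equivalent; witness: a=-1, b=-5


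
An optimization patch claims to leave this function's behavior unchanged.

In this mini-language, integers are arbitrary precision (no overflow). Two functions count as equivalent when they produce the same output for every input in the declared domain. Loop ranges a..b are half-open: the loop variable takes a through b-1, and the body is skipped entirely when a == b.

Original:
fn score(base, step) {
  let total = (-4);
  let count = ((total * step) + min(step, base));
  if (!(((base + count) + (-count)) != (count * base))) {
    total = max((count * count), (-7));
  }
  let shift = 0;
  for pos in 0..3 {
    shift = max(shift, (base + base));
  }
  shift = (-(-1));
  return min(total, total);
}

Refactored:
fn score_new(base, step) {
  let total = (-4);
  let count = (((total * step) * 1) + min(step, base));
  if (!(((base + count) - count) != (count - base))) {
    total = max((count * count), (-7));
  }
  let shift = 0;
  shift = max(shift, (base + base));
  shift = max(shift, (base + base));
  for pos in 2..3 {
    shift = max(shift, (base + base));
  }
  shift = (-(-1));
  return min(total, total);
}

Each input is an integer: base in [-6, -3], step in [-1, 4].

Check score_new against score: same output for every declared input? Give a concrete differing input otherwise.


There is a counterexample at base=-4, step=1: -4 on one side, 64 on the other.
score: total = -4; count = -8; (!(((base + count) + (-count)) != (count * base))) -> false; shift = 0; [pos=0]; shift = 0; [pos=1]; shift = 0; [pos=2]; shift = 0; shift = 1; return -4
score_new: total = -4; count = -8; (!(((base + count) - count) != (count - base))) -> true; total = 64; shift = 0; shift = 0; shift = 0; [pos=2]; shift = 0; shift = 1; return 64
verdict: not equivalent; witness: base=-4, step=1


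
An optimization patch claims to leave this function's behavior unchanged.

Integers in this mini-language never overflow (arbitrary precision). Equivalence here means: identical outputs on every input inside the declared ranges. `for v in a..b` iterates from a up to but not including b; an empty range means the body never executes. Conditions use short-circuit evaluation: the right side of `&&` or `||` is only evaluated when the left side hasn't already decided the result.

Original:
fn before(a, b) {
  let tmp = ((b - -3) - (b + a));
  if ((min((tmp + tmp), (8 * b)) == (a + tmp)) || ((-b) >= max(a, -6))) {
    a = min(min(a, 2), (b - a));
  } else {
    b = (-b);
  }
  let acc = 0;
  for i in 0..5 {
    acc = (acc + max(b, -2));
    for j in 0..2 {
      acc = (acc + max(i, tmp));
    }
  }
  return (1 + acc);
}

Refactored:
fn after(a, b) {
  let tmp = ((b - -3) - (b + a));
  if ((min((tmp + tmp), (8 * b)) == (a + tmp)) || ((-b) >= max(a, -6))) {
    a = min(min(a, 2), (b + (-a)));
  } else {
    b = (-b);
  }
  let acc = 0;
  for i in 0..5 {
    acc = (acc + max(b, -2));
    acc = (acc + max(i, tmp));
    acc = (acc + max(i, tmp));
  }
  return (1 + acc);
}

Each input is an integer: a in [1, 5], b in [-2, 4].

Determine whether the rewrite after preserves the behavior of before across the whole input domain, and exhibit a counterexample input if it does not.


Differences: local variable names differ; and loop structure differs; and min/max/abs usage differs; and arithmetic usage differs — yet all 35 inputs agree.
verdict: equivalent


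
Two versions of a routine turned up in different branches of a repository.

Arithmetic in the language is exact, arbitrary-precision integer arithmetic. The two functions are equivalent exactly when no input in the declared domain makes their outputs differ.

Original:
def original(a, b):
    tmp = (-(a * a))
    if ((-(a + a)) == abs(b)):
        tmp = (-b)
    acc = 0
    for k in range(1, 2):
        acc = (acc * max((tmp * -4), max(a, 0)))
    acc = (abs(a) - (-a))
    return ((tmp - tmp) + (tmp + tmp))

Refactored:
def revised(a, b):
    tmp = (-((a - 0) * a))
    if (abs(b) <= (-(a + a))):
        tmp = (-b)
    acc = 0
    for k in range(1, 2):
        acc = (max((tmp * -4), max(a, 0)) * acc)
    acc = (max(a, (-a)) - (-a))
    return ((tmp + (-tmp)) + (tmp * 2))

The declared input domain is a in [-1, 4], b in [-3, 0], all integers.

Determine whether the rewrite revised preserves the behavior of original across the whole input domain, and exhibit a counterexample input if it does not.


a=-1, b=-1 yields -2 from original but 2 from revised.
verdict: not equivalent; witness: a=-1, b=-1


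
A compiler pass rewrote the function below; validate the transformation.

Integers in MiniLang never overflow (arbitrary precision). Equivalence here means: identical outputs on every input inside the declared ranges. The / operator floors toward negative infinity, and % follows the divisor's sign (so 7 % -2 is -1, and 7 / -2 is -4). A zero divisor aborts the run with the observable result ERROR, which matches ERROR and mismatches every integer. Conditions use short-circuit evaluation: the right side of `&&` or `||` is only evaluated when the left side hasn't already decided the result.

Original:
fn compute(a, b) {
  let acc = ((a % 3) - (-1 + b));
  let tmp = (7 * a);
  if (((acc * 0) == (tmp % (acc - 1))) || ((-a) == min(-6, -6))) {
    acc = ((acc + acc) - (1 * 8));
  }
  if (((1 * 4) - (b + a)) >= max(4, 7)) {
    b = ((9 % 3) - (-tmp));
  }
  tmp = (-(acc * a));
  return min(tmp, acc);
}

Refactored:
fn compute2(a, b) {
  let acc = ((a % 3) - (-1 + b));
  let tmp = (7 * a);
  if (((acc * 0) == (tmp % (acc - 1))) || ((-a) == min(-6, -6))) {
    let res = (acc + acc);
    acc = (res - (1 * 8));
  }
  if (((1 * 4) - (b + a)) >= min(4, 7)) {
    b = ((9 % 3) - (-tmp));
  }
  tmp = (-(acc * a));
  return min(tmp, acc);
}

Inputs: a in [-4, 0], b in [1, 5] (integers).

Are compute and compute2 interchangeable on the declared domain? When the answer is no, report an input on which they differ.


Although `max(4, 7)` became `min(4, 7)`, no input in the stated domain can expose it.
One worked example (a=-2, b=1) — compute: acc := 1 | tmp := -14 | divide-by-zero, output ERROR; compute2: acc := 1 | tmp := -14 | divide-by-zero, output ERROR; agreement on ERROR.
Every one of the 25 inputs gives matching results.
verdict: equivalent


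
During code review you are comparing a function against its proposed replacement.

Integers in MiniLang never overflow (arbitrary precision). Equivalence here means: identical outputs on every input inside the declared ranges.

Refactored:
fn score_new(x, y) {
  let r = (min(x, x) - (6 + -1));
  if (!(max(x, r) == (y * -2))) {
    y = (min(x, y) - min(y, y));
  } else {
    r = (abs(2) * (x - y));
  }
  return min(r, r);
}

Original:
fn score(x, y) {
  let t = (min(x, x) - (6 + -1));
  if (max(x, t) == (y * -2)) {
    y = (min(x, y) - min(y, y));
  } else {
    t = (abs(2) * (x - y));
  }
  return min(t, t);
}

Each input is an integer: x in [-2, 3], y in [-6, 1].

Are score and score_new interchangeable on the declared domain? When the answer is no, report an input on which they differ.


Try x=-2, y=-6.
score: t := -7 | (max(x, t) == (y * -2)): false | t := 8 | result 8
score_new: r := -7 | (!(max(x, r) == (y * -2))): true | y := 0 | result -7
8 != -7, so the rewrite changes behavior.
verdict: not equivalent; witness: x=-2, y=-6


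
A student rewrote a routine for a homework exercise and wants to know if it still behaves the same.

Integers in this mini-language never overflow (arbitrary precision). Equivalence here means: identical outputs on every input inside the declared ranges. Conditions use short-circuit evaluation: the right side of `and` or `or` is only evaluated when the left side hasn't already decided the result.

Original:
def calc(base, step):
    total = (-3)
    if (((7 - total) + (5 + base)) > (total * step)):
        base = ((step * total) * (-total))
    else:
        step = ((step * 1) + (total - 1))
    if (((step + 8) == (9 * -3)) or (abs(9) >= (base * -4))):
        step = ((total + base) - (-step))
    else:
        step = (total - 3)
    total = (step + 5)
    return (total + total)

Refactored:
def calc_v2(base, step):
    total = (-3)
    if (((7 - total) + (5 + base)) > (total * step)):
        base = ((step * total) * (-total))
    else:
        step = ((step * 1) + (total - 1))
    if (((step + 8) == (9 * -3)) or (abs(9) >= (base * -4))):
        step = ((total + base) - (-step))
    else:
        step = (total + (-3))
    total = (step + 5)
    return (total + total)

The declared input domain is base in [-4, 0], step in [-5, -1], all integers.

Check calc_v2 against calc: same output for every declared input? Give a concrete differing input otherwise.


Side by side, the visible changes include: arithmetic usage differs.
Tracing base=0, step=-2: calc: total=-3, then (((7 - total) + (5 + base)) > (total * step)) is true, then base=18, then (((step + 8) == (9 * -3)) or (abs(9) >= (base * -4))) is true, then step=13, then total=18, then returns 36 | calc_v2: total=-3, then (((7 - total) + (5 + base)) > (total * step)) is true, then base=18, then (((step + 8) == (9 * -3)) or (abs(9) >= (base * -4))) is true, then step=13, then total=18, then returns 36 — matching result 36.
Checked all 25 inputs in the declared domain: the outputs agree on every one.
verdict: equivalent


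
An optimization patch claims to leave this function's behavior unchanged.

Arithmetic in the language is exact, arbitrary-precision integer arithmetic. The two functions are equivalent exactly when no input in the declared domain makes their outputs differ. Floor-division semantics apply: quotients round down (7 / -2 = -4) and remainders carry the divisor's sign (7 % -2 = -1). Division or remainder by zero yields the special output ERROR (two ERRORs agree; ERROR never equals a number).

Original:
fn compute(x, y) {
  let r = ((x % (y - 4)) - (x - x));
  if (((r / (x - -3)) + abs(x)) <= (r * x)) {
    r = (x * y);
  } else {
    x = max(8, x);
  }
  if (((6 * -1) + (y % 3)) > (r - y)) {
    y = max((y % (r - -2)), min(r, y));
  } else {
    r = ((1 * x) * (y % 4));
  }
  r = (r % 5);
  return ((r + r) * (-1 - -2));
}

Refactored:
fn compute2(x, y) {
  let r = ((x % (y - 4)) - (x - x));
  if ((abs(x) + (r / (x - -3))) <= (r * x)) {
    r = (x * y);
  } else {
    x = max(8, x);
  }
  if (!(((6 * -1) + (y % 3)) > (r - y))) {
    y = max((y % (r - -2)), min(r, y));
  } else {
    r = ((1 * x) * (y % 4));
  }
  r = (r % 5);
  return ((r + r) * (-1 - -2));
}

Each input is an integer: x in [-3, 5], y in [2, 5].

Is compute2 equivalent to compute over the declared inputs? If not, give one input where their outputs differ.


Input x=-2, y=2: 2 from compute versus 0 from compute2.
verdict: not equivalent; witness: x=-2, y=2


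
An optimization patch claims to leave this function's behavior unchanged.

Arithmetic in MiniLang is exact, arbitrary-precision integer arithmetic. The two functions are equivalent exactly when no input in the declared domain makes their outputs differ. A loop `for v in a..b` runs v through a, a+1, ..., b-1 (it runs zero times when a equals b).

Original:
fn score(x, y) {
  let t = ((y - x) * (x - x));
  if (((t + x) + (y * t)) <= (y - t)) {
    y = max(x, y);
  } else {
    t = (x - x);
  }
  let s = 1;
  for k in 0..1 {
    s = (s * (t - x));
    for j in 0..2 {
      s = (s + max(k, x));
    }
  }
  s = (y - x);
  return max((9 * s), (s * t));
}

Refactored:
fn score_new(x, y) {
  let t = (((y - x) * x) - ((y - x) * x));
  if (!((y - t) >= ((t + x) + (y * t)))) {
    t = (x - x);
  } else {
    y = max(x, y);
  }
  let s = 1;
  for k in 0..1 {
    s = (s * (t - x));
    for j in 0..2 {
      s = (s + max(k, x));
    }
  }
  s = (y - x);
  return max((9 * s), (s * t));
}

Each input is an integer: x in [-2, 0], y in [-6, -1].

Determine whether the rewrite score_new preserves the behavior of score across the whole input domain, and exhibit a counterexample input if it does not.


The two versions differ — the changes include arithmetic usage differs, plus comparison usage differs, plus boolean connective usage differs.
As a probe, take x=-2, y=-2: score runs t=0, then (((t + x) + (y * t)) <= (y - t)) is true, then y=-2, then s=1, then (k=0), then s=2, then (j=0), then s=2, then (j=1), then s=2, then s=0, then returns 0; score_new runs t=0, then (!((y - t) >= ((t + x) + (y * t)))) is false, then y=-2, then s=1, then (k=0), then s=2, then (j=0), then s=2, then (j=1), then s=2, then s=0, then returns 0; both end at 0.
Sweeping the whole domain (18 inputs) finds no disagreement.
verdict: equivalent


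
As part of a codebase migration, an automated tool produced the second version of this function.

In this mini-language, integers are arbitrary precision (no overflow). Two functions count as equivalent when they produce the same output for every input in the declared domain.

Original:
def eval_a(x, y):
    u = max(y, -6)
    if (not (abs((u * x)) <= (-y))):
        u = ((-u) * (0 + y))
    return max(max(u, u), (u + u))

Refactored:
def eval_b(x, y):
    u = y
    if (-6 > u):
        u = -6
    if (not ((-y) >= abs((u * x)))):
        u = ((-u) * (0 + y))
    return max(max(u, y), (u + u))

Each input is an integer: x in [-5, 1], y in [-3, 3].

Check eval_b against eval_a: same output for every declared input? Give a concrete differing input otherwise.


Take x=-5, y=-3.
eval_a: u = -3; (not (abs((u * x)) <= (-y))) -> true; u = -9; return -9
eval_b: u = -3; (-6 > u) -> false; (not ((-y) >= abs((u * x)))) -> true; u = -9; return -3
-9 against -3: the behavior changed.
verdict: not equivalent; witness: x=-5, y=-3


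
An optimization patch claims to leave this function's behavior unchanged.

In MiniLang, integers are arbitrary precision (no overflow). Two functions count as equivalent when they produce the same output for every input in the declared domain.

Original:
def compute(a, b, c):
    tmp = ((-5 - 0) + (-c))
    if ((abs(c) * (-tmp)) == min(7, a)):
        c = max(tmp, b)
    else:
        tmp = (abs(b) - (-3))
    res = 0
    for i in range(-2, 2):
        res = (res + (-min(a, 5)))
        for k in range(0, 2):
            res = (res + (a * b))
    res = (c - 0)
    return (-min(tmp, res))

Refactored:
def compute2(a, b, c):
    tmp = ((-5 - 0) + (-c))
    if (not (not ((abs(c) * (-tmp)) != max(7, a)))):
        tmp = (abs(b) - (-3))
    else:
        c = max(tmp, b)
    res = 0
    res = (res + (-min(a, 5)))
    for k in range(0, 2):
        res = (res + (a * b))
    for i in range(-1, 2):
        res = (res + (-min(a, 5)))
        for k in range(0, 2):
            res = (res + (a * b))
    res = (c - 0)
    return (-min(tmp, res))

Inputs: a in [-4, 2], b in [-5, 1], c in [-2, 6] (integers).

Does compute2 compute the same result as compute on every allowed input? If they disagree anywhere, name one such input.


There is a counterexample at a=0, b=-5, c=0: 5 on one side, 0 on the other.
compute: tmp := -5 | ((abs(c) * (-tmp)) == min(7, a)): true | c := -5 | res := 0 | iter i=-2: | res := 0 | iter k=0: | res := 0 | iter k=1: | res := 0 | iter i=-1: | res := 0 | iter k=0: | res := 0 | iter k=1: | res := 0 | iter i=0: | res := 0 | iter k=0: | res := 0 | iter k=1: | res := 0 | iter i=1: | res := 0 | iter k=0: | res := 0 | iter k=1: | res := 0 | res := -5 | result 5
compute2: tmp := -5 | (not (not ((abs(c) * (-tmp)) != max(7, a)))): true | tmp := 8 | res := 0 | res := 0 | iter k=0: | res := 0 | iter k=1: | res := 0 | iter i=-1: | res := 0 | iter k=0: | res := 0 | iter k=1: | res := 0 | iter i=0: | res := 0 | iter k=0: | res := 0 | iter k=1: | res := 0 | iter i=1: | res := 0 | iter k=0: | res := 0 | iter k=1: | res := 0 | res := 0 | result 0
verdict: not equivalent; witness: a=0, b=-5, c=0


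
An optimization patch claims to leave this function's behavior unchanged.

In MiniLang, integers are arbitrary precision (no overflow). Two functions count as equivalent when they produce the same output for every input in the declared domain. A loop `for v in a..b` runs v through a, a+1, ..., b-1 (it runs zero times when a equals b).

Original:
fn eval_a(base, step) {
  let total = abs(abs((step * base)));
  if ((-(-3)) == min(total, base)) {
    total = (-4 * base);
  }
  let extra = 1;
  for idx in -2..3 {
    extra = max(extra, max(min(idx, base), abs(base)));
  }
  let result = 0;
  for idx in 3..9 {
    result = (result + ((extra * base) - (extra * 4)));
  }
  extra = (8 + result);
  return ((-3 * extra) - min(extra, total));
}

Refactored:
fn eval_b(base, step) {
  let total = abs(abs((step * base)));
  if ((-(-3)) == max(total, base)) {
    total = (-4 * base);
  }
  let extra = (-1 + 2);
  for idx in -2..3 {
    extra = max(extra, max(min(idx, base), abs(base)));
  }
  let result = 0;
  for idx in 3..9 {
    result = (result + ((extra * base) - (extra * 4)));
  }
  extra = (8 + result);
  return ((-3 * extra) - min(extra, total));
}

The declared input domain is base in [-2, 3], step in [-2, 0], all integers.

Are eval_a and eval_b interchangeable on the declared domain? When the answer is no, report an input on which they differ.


Input base=3, step=-2: 42 from eval_a versus 40 from eval_b.
verdict: not equivalent; witness: base=3, step=-2


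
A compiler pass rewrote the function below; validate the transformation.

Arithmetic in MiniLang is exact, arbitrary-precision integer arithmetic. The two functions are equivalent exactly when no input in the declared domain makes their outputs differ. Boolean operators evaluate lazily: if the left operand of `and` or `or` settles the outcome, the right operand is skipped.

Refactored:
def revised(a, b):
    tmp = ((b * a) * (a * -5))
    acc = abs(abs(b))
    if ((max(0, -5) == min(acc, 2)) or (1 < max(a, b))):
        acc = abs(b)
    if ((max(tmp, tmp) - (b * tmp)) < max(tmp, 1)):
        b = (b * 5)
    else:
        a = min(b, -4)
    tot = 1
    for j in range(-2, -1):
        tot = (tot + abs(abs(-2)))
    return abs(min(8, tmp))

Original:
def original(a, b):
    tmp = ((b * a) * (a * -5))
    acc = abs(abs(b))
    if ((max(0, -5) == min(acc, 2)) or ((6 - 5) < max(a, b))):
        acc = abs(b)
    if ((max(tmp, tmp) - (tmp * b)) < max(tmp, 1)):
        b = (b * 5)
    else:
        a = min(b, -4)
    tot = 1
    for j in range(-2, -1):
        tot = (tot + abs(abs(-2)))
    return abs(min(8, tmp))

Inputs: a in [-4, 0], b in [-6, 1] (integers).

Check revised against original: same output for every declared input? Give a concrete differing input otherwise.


Reading the diff, among the changes: constant usage differs, and arithmetic usage differs.
One worked example (a=0, b=-5) — original: tmp becomes 0; next acc becomes 5; next ((max(0, -5) == min(acc, 2)) or ((6 - 5) < max(a, b))) evaluates to false; next ((max(tmp, tmp) - (tmp * b)) < max(tmp, 1)) evaluates to true; next b becomes -25; next tot becomes 1; next at j=-2:; next tot becomes 3; next final value 0; revised: tmp becomes 0; next acc becomes 5; next ((max(0, -5) == min(acc, 2)) or (1 < max(a, b))) evaluates to false; next ((max(tmp, tmp) - (b * tmp)) < max(tmp, 1)) evaluates to true; next b becomes -25; next tot becomes 1; next at j=-2:; next tot becomes 3; next final value 0; agreement on 0.
An exhaustive pass over the 40 declared inputs shows identical outputs.
verdict: equivalent


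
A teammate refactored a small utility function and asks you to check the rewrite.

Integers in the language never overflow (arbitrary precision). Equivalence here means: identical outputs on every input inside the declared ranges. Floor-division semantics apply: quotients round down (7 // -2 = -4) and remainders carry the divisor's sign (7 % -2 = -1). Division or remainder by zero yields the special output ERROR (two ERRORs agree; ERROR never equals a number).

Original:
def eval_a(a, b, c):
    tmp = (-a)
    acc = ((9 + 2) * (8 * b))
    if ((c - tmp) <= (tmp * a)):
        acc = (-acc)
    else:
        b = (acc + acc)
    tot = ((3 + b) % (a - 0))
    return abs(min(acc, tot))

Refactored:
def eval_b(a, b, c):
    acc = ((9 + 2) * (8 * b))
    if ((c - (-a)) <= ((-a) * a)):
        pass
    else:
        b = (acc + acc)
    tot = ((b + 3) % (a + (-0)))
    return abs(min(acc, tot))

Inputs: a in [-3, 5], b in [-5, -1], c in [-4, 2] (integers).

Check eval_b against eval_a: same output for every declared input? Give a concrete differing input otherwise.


These are not equivalent — on a=-2, b=-5, c=-4 the outputs split (0 vs 440).
eval_a: tmp becomes 2; next acc becomes -440; next ((c - tmp) <= (tmp * a)) evaluates to true; next acc becomes 440; next tot becomes 0; next final value 0
eval_b: acc becomes -440; next ((c - (-a)) <= ((-a) * a)) evaluates to true; next tot becomes 0; next final value 440
verdict: not equivalent; witness: a=-2, b=-5, c=-4


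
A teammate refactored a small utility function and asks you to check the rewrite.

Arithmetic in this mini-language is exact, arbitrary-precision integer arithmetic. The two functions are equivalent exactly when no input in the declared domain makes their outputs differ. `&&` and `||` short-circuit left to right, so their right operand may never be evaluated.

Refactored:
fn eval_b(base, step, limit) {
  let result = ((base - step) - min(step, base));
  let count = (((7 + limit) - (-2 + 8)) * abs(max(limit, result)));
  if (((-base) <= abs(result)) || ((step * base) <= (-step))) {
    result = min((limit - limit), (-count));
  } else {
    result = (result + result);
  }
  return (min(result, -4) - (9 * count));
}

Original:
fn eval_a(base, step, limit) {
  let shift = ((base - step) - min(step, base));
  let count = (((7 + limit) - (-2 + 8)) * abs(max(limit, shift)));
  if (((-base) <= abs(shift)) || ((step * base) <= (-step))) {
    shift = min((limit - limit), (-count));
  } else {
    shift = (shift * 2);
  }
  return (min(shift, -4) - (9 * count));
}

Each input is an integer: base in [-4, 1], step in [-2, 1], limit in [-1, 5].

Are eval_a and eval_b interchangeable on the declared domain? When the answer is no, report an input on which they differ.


Although local variable names differ; constant usage differs; arithmetic usage differs, 168/168 inputs agree.
verdict: equivalent


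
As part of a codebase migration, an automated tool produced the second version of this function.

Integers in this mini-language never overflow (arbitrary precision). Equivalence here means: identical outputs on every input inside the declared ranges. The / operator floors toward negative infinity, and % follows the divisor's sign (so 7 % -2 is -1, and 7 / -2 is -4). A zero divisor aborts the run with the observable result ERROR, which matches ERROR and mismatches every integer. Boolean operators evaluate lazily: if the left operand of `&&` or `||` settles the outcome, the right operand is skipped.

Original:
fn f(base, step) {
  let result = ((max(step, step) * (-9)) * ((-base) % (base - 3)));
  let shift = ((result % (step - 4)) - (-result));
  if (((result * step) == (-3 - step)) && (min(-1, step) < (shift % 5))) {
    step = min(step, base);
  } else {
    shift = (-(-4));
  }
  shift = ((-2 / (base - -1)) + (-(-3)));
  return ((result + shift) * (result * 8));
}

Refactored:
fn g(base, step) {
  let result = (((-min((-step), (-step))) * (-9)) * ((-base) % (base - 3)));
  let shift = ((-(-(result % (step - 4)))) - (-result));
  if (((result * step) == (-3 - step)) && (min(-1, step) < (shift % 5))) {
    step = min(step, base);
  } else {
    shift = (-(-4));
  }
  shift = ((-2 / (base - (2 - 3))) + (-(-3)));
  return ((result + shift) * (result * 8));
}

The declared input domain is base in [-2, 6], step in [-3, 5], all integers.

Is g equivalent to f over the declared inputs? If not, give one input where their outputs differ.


Changes here: arithmetic usage differs, plus constant usage differs, plus min/max/abs usage differs; the full 81-point sweep finds no disagreement.
verdict: equivalent


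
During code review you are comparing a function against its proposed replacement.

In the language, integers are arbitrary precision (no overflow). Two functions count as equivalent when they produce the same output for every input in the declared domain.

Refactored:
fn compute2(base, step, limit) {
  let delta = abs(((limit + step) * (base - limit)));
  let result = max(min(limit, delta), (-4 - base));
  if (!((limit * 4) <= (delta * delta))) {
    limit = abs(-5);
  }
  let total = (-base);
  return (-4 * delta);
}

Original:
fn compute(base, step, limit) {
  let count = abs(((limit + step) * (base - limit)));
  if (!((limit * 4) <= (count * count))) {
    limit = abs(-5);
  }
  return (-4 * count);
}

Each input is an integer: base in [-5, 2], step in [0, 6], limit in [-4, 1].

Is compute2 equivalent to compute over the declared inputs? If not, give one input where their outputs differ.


Reading the diff, among the changes: arithmetic usage differs, plus constant usage differs, plus local variable names differ, plus statement counts differ, plus min/max/abs usage differs.
As a probe, take base=-2, step=2, limit=1: compute runs count := 9 | (!((limit * 4) <= (count * count))): false | result -36; compute2 runs delta := 9 | result := 1 | (!((limit * 4) <= (delta * delta))): false | total := 2 | result -36; both end at -36.
Sweeping the whole domain (336 inputs) finds no disagreement.
verdict: equivalent


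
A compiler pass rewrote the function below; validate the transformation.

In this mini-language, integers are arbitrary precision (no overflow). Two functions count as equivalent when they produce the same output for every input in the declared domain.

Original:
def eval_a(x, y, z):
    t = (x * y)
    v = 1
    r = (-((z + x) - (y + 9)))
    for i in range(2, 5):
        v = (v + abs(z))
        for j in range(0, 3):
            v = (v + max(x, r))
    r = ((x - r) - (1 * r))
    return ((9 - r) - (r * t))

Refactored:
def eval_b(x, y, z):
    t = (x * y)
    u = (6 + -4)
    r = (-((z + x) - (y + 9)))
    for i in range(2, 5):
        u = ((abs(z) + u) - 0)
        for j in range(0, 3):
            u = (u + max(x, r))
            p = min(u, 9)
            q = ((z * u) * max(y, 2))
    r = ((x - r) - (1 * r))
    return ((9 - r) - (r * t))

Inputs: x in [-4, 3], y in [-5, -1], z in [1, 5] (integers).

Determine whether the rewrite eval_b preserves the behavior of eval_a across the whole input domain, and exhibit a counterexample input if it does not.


The one real change (`1` became `2`) has no effect anywhere in the declared ranges.
Tracing x=1, y=-2, z=2: eval_a: t=-2, then v=1, then r=4, then (i=2), then v=3, then (j=0), then v=7, then (j=1), then v=11, then (j=2), then v=15, then (i=3), then v=17, then (j=0), then v=21, then (j=1), then v=25, then (j=2), then v=29, then (i=4), then v=31, then (j=0), then v=35, then (j=1), then v=39, then (j=2), then v=43, then r=-7, then returns 2 | eval_b: t=-2, then u=2, then r=4, then (i=2), then u=4, then (j=0), then u=8, then p=8, then q=32, then (j=1), then u=12, then p=9, then q=48, then (j=2), then u=16, then p=9, then q=64, then (i=3), then u=18, then (j=0), then u=22, then p=9, then q=88, then (j=1), then u=26, then p=9, then q=104, then (j=2), then u=30, then p=9, then q=120, then (i=4), then u=32, then (j=0), then u=36, then p=9, then q=144, then (j=1), then u=40, then p=9, then q=160, then (j=2), then u=44, then p=9, then q=176, then r=-7, then returns 2 — matching result 2.
Checked all 200 inputs in the declared domain: the outputs agree on every one.
verdict: equivalent


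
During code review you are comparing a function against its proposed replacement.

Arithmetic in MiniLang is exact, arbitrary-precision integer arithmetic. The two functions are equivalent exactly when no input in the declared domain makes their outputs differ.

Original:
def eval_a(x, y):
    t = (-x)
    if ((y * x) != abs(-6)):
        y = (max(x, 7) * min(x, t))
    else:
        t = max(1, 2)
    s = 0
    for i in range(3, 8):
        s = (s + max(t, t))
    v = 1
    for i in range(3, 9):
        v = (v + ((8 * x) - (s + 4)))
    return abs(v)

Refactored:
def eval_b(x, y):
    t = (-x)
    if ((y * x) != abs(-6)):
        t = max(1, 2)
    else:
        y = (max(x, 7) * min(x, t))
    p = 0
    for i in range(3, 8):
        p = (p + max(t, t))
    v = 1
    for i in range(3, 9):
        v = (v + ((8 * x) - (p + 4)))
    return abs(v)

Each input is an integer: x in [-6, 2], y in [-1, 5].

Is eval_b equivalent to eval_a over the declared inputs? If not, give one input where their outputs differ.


Evaluate both at x=-6, y=-1.
eval_a: t := 6 | ((y * x) != abs(-6)): false | t := 2 | s := 0 | iter i=3: | s := 2 | iter i=4: | s := 4 | iter i=5: | s := 6 | iter i=6: | s := 8 | iter i=7: | s := 10 | v := 1 | iter i=3: | v := -61 | iter i=4: | v := -123 | iter i=5: | v := -185 | iter i=6: | v := -247 | iter i=7: | v := -309 | iter i=8: | v := -371 | result 371
eval_b: t := 6 | ((y * x) != abs(-6)): false | y := -42 | p := 0 | iter i=3: | p := 6 | iter i=4: | p := 12 | iter i=5: | p := 18 | iter i=6: | p := 24 | iter i=7: | p := 30 | v := 1 | iter i=3: | v := -81 | iter i=4: | v := -163 | iter i=5: | v := -245 | iter i=6: | v := -327 | iter i=7: | v := -409 | iter i=8: | v := -491 | result 491
371 against 491: the behavior changed.
verdict: not equivalent; witness: x=-6, y=-1


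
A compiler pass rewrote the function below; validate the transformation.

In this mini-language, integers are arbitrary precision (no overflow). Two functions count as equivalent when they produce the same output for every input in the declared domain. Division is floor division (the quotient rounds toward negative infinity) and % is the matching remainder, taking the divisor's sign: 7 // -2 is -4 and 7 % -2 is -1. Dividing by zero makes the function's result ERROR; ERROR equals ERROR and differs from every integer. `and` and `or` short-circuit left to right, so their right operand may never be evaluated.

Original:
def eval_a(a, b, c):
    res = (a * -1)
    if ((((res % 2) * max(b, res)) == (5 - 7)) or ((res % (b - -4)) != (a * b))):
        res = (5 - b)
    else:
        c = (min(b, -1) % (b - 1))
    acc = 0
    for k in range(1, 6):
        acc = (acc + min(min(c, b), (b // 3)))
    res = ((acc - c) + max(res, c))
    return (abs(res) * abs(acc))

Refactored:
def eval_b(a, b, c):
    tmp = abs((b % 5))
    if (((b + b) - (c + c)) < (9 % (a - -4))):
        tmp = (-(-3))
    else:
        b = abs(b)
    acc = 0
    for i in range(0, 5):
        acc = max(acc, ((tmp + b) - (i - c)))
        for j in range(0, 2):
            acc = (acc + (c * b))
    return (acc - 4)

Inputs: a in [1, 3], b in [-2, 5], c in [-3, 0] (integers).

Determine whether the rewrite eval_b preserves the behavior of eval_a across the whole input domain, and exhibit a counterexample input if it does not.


Try a=1, b=-2, c=-3.
eval_a: res := -1 | ((((res % 2) * max(b, res)) == (5 - 7)) or ((res % (b - -4)) != (a * b))): true | res := 7 | acc := 0 | iter k=1: | acc := -3 | iter k=2: | acc := -6 | iter k=3: | acc := -9 | iter k=4: | acc := -12 | iter k=5: | acc := -15 | res := -5 | result 75
eval_b: tmp := 3 | (((b + b) - (c + c)) < (9 % (a - -4))): true | tmp := 3 | acc := 0 | iter i=0: | acc := 0 | iter j=0: | acc := 6 | iter j=1: | acc := 12 | iter i=1: | acc := 12 | iter j=0: | acc := 18 | iter j=1: | acc := 24 | iter i=2: | acc := 24 | iter j=0: | acc := 30 | iter j=1: | acc := 36 | iter i=3: | acc := 36 | iter j=0: | acc := 42 | iter j=1: | acc := 48 | iter i=4: | acc := 48 | iter j=0: | acc := 54 | iter j=1: | acc := 60 | result 56
75 != 56, so the rewrite changes behavior.
verdict: not equivalent; witness: a=1, b=-2, c=-3
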